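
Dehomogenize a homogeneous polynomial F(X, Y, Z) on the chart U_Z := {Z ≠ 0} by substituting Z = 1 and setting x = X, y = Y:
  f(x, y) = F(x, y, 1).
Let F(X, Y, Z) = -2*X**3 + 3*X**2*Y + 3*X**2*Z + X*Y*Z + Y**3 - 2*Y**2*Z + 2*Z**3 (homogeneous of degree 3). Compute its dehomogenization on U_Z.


f(x, y) = -2*x**3 + 3*x**2*y + 3*x**2 + x*y + y**3 - 2*y**2 + 2

On U_Z we set Z = 1. Each monomial c·X^i·Y^j·Z^k in F becomes c·x^i·y^j·1^k = c·x^i·y^j.
Substituting Z = 1: F(X, Y, 1) = -2*x**3 + 3*x**2*y + 3*x**2 + x*y + y**3 - 2*y**2 + 2.
Note: deg(f) ≤ deg(F) = 3; strict inequality happens when F is divisible by Z (lost terms).


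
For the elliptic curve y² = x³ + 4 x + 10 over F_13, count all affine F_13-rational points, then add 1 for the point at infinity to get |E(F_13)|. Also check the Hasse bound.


Affine points = {(0, 6), (0, 7), (2, 0), (3, 6), (3, 7), (4, 5), (4, 8), (5, 5), (5, 8), (6, 4), (6, 9), (7, 2), (7, 11), (10, 6), (10, 7)}; affine count = 15; |E(F_13)| = 16.

Discriminant check: Δ ∝ 4a³ + 27b² = 4·4³ + 27·10² = 4·64 + 27·100 ≡ 5 (mod 13). Nonzero ⇒ E is nonsingular.
For each x ∈ F_13, compute rhs = x³ + 4·x + 10 mod 13, then count y ∈ F_13 with y² ≡ rhs.
  x = 0: rhs = 10, matching y values: 6, 7 (2 points).
  x = 1: rhs = 2, matching y values: none (0 points).
  x = 2: rhs = 0, matching y values: 0 (1 points).
  x = 3: rhs = 10, matching y values: 6, 7 (2 points).
  x = 4: rhs = 12, matching y values: 5, 8 (2 points).
  x = 5: rhs = 12, matching y values: 5, 8 (2 points).
  x = 6: rhs = 3, matching y values: 4, 9 (2 points).
  x = 7: rhs = 4, matching y values: 2, 11 (2 points).
  x = 8: rhs = 8, matching y values: none (0 points).
  x = 9: rhs = 8, matching y values: none (0 points).
  x = 10: rhs = 10, matching y values: 6, 7 (2 points).
  x = 11: rhs = 7, matching y values: none (0 points).
  x = 12: rhs = 5, matching y values: none (0 points).
Total affine count: 15.
Full point count |E(F_13)| = 15 + 1 = 16.
Hasse bound: |16 − (13+1)| = |2| = 2 ≤ 2√13 ≈ 7.2111 ✓.


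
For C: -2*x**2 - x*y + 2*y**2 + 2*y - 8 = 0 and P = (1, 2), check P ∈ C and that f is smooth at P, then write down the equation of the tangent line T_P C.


Tangent line at P: -6*x + 9*y - 12 = 0.

Step 1: f(1, 2) = 0, so P lies on C.
Step 2: partial derivatives
  f_x(x, y) = -4*x - y, f_y(x, y) = -x + 4*y + 2.
  f_x(P) = -6, f_y(P) = 9 (gradient nonzero, so P is smooth).
Step 3: tangent line at P: -6·(x − 1) + 9·(y − 2) = 0.
Expanding: -6*x + 9*y - 12 = 0.


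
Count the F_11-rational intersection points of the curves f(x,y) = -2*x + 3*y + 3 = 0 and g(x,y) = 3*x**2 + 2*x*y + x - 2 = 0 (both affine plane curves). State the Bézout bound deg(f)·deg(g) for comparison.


Common zeros: ∅; count = 0; Bézout bound = 2.

deg(f) = 1, deg(g) = 2, so Bézout bound = 2.
Scan x ∈ F_11. For each x, list the y ∈ F_11 with f(x, y) ≡ 0 and those with g(x, y) ≡ 0 (mod 11); the common zeros in that column are the intersection.
  x = 0: f ≡ 0 at y ∈ {10}; g ≡ 0 at y ∈ ∅; common: ∅.
  x = 1: f ≡ 0 at y ∈ {7}; g ≡ 0 at y ∈ {10}; common: ∅.
  x = 2: f ≡ 0 at y ∈ {4}; g ≡ 0 at y ∈ {8}; common: ∅.
  x = 3: f ≡ 0 at y ∈ {1}; g ≡ 0 at y ∈ {10}; common: ∅.
  x = 4: f ≡ 0 at y ∈ {9}; g ≡ 0 at y ∈ {2}; common: ∅.
  x = 5: f ≡ 0 at y ∈ {6}; g ≡ 0 at y ∈ {1}; common: ∅.
  x = 6: f ≡ 0 at y ∈ {3}; g ≡ 0 at y ∈ {9}; common: ∅.
  x = 7: f ≡ 0 at y ∈ {0}; g ≡ 0 at y ∈ {8}; common: ∅.
  x = 8: f ≡ 0 at y ∈ {8}; g ≡ 0 at y ∈ {0}; common: ∅.
  x = 9: f ≡ 0 at y ∈ {5}; g ≡ 0 at y ∈ {2}; common: ∅.
  x = 10: f ≡ 0 at y ∈ {2}; g ≡ 0 at y ∈ {0}; common: ∅.
Collecting: common zeros = ∅, so the count is 0.
Comparison with the Bézout bound: 0 ≤ 2 = deg(f)·deg(g), as expected for curves with no common component (the affine F_11-count falls short of the bound because intersections may lie at infinity, over extension fields, or carry multiplicity).


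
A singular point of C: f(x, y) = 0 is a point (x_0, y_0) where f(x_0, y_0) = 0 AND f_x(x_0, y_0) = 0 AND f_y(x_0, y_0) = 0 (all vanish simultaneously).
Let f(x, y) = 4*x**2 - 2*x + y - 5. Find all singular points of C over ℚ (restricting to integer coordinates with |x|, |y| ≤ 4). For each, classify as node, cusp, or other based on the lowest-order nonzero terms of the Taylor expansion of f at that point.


No singular points in the scanned grid; C is smooth there.

Compute partial derivatives:
  f_x = 8*x - 2.
  f_y = 1.
f_y = 1 is a nonzero constant, so f_y never vanishes: no point (x, y) can satisfy f = f_x = f_y = 0. In particular no (x, y) ∈ {−4, ..., 4}² is singular; the curve is smooth.


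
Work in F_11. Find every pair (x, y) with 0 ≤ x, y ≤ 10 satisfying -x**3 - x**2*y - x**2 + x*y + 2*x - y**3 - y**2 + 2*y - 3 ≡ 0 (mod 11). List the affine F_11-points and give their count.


Affine F_11-points: {(0, 2), (0, 3), (0, 5), (1, 2), (1, 3), (1, 5), (2, 0), (2, 10), (3, 0), (4, 5), (5, 0), (6, 3), (7, 2), (7, 9), (7, 10), (8, 9), (9, 4)}; count = 17.

For each of the 121 pairs (x, y) ∈ F_11², evaluate f(x, y) mod 11. Record the zeros.
  x = 0: [0↦8, 1↦8, 2↦0, 3↦0, 4↦2, 5↦0, 6↦10, 7↦4, 8↦9, 9↦8, 10↦6]  zeros at y ∈ {2, 3, 5}
  x = 1: [0↦8, 1↦8, 2↦0, 3↦0, 4↦2, 5↦0, 6↦10, 7↦4, 8↦9, 9↦8, 10↦6]  zeros at y ∈ {2, 3, 5}
  x = 2: [0↦0, 1↦9, 2↦10, 3↦8, 4↦8, 5↦4, 6↦1, 7↦4, 8↦7, 9↦4, 10↦0]  zeros at y ∈ {0, 10}
  x = 3: [0↦0, 1↦5, 2↦2, 3↦7, 4↦3, 5↦6, 6↦10, 7↦9, 8↦8, 9↦1, 10↦4]  zeros at y ∈ {0}
  x = 4: [0↦2, 1↦1, 2↦3, 3↦2, 4↦3, 5↦0, 6↦9, 7↦2, 8↦6, 9↦4, 10↦1]  zeros at y ∈ {5}
  x = 5: [0↦0, 1↦2, 2↦7, 3↦9, 4↦2, 5↦2, 6↦3, 7↦10, 8↦6, 9↦7, 10↦7]  zeros at y ∈ {0}
  x = 6: [0↦10, 1↦2, 2↦8, 3↦0, 4↦5, 5↦6, 6↦8, 7↦5, 8↦2, 9↦4, 10↦5]  zeros at y ∈ {3}
  x = 7: [0↦4, 1↦6, 2↦0, 3↦2, 4↦6, 5↦6, 6↦7, 7↦3, 8↦10, 9↦0, 10↦0]  zeros at y ∈ {2, 9, 10}
  x = 8: [0↦9, 1↦8, 2↦10, 3↦9, 4↦10, 5↦7, 6↦5, 7↦9, 8↦2, 9↦0, 10↦8]  zeros at y ∈ {9}
  x = 9: [0↦8, 1↦2, 2↦10, 3↦4, 4↦0, 5↦3, 6↦7, 7↦6, 8↦5, 9↦9, 10↦1]  zeros at y ∈ {4}
  x = 10: [0↦6, 1↦4, 2↦5, 3↦3, 4↦3, 5↦10, 6↦7, 7↦10, 8↦2, 9↦10, 10↦6]  zeros at y ∈ ∅
Collecting zeros: affine points = {(0, 2), (0, 3), (0, 5), (1, 2), (1, 3), (1, 5), (2, 0), (2, 10), (3, 0), (4, 5), (5, 0), (6, 3), (7, 2), (7, 9), (7, 10), (8, 9), (9, 4)}.
Total count |C(F_11)_aff| = 17.


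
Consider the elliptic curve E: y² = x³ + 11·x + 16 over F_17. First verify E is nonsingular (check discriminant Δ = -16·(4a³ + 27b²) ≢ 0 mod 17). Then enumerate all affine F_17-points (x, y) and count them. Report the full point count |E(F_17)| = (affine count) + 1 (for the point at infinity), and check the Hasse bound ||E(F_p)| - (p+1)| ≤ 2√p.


Affine points = {(0, 4), (0, 13), (3, 5), (3, 12), (5, 3), (5, 14), (6, 3), (6, 14), (8, 2), (8, 15), (10, 2), (10, 15), (16, 2), (16, 15)}; affine count = 14; |E(F_17)| = 15.

Discriminant check: Δ ∝ 4a³ + 27b² = 4·11³ + 27·16² = 4·1331 + 27·256 ≡ 13 (mod 17). Nonzero ⇒ E is nonsingular.
For each x ∈ F_17, compute rhs = x³ + 11·x + 16 mod 17, then count y ∈ F_17 with y² ≡ rhs.
  x = 0: rhs = 16, matching y values: 4, 13 (2 points).
  x = 1: rhs = 11, matching y values: none (0 points).
  x = 2: rhs = 12, matching y values: none (0 points).
  x = 3: rhs = 8, matching y values: 5, 12 (2 points).
  x = 4: rhs = 5, matching y values: none (0 points).
  x = 5: rhs = 9, matching y values: 3, 14 (2 points).
  x = 6: rhs = 9, matching y values: 3, 14 (2 points).
  x = 7: rhs = 11, matching y values: none (0 points).
  x = 8: rhs = 4, matching y values: 2, 15 (2 points).
  x = 9: rhs = 11, matching y values: none (0 points).
  x = 10: rhs = 4, matching y values: 2, 15 (2 points).
  x = 11: rhs = 6, matching y values: none (0 points).
  x = 12: rhs = 6, matching y values: none (0 points).
  x = 13: rhs = 10, matching y values: none (0 points).
  x = 14: rhs = 7, matching y values: none (0 points).
  x = 15: rhs = 3, matching y values: none (0 points).
  x = 16: rhs = 4, matching y values: 2, 15 (2 points).
Total affine count: 14.
Full point count |E(F_17)| = 14 + 1 = 15.
Hasse bound: |15 − (17+1)| = |-3| = 3 ≤ 2√17 ≈ 8.2462 ✓.


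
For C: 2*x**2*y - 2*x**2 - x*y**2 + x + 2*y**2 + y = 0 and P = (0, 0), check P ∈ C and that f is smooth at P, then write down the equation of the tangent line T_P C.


Tangent line at P: x + y = 0.

Step 1: f(0, 0) = 0, so P lies on C.
Step 2: partial derivatives
  f_x(x, y) = 4*x*y - 4*x - y**2 + 1, f_y(x, y) = 2*x**2 - 2*x*y + 4*y + 1.
  f_x(P) = 1, f_y(P) = 1 (gradient nonzero, so P is smooth).
Step 3: tangent line at P: 1·(x − 0) + 1·(y − 0) = 0.
Expanding: x + y = 0.


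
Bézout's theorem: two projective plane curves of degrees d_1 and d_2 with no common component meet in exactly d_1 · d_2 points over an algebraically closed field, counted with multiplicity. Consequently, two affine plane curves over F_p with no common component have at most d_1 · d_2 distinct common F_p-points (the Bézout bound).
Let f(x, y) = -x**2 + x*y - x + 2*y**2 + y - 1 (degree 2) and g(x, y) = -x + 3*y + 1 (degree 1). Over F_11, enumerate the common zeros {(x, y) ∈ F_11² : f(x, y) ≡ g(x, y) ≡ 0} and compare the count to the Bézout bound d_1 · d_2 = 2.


Common zeros: {(7, 2), (9, 10)}; count = 2; Bézout bound = 2.

deg(f) = 2, deg(g) = 1, so Bézout bound = 2.
Scan x ∈ F_11. For each x, list the y ∈ F_11 with f(x, y) ≡ 0 and those with g(x, y) ≡ 0 (mod 11); the common zeros in that column are the intersection.
  x = 0: f ≡ 0 at y ∈ {6, 10}; g ≡ 0 at y ∈ {7}; common: ∅.
  x = 1: f ≡ 0 at y ∈ ∅; g ≡ 0 at y ∈ {0}; common: ∅.
  x = 2: f ≡ 0 at y ∈ ∅; g ≡ 0 at y ∈ {4}; common: ∅.
  x = 3: f ≡ 0 at y ∈ ∅; g ≡ 0 at y ∈ {8}; common: ∅.
  x = 4: f ≡ 0 at y ∈ ∅; g ≡ 0 at y ∈ {1}; common: ∅.
  x = 5: f ≡ 0 at y ∈ {2, 6}; g ≡ 0 at y ∈ {5}; common: ∅.
  x = 6: f ≡ 0 at y ∈ ∅; g ≡ 0 at y ∈ {9}; common: ∅.
  x = 7: f ≡ 0 at y ∈ {2, 5}; g ≡ 0 at y ∈ {2}; common: {2}.
  x = 8: f ≡ 0 at y ∈ {5, 7}; g ≡ 0 at y ∈ {6}; common: ∅.
  x = 9: f ≡ 0 at y ∈ {7, 10}; g ≡ 0 at y ∈ {10}; common: {10}.
  x = 10: f ≡ 0 at y ∈ ∅; g ≡ 0 at y ∈ {3}; common: ∅.
Collecting: common zeros = {(7, 2), (9, 10)}, so the count is 2.
Comparison with the Bézout bound: 2 ≤ 2 = deg(f)·deg(g), as expected for curves with no common component (the bound is attained).


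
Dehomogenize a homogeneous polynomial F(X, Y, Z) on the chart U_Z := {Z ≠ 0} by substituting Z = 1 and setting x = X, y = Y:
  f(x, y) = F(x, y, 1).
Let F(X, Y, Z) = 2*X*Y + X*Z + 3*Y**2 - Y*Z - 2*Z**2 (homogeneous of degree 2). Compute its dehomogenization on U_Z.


f(x, y) = 2*x*y + x + 3*y**2 - y - 2

On U_Z we set Z = 1. Each monomial c·X^i·Y^j·Z^k in F becomes c·x^i·y^j·1^k = c·x^i·y^j.
Substituting Z = 1: F(X, Y, 1) = 2*x*y + x + 3*y**2 - y - 2.
Note: deg(f) ≤ deg(F) = 2; strict inequality happens when F is divisible by Z (lost terms).


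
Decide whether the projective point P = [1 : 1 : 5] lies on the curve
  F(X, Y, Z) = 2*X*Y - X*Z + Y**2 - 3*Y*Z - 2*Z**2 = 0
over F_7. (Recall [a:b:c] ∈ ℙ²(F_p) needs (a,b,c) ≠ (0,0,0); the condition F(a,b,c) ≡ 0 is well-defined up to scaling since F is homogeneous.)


F(1,1,5) ≡ 3 (mod 7); P is NOT on the curve.

Evaluate F(1, 1, 5) term-by-term (mod 7).
  2*X*Y ↦ 2·1·1·1 = 2
  -X*Z ↦ -1·1·1·5 = -5
  Y**2 ↦ 1·1·1·1 = 1
  -3*Y*Z ↦ -3·1·1·5 = -15
  -2*Z**2 ↦ -2·1·1·25 = -50
Sum: F(1, 1, 5) = (2) + (-5) + (1) + (-15) + (-50) = -67.
Reducing mod 7: -67 ≡ 3 (mod 7).
Since F(a, b, c) ≡ 3 ≠ 0 (mod 7), P does NOT lie on the curve.


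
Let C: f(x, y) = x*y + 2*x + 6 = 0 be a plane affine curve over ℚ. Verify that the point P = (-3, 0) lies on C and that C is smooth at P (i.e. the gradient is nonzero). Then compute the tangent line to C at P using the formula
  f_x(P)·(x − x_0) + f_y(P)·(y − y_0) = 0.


Tangent line at P: 2*x - 3*y + 6 = 0.

Step 1: f(-3, 0) = 0, so P lies on C.
Step 2: partial derivatives
  f_x(x, y) = y + 2, f_y(x, y) = x.
  f_x(P) = 2, f_y(P) = -3 (gradient nonzero, so P is smooth).
Step 3: tangent line at P: 2·(x − -3) + -3·(y − 0) = 0.
Expanding: 2*x - 3*y + 6 = 0.


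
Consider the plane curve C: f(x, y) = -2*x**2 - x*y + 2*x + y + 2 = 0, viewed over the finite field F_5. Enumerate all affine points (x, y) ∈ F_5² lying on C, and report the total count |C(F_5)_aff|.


Affine F_5-points: {(0, 3), (2, 3), (3, 0), (4, 1)}; count = 4.

For each of the 25 pairs (x, y) ∈ F_5², evaluate f(x, y) mod 5. Record the zeros.
  x = 0: [0↦2, 1↦3, 2↦4, 3↦0, 4↦1]  zeros at y ∈ {3}
  x = 1: [0↦2, 1↦2, 2↦2, 3↦2, 4↦2]  zeros at y ∈ ∅
  x = 2: [0↦3, 1↦2, 2↦1, 3↦0, 4↦4]  zeros at y ∈ {3}
  x = 3: [0↦0, 1↦3, 2↦1, 3↦4, 4↦2]  zeros at y ∈ {0}
  x = 4: [0↦3, 1↦0, 2↦2, 3↦4, 4↦1]  zeros at y ∈ {1}
Collecting zeros: affine points = {(0, 3), (2, 3), (3, 0), (4, 1)}.
Total count |C(F_5)_aff| = 4.


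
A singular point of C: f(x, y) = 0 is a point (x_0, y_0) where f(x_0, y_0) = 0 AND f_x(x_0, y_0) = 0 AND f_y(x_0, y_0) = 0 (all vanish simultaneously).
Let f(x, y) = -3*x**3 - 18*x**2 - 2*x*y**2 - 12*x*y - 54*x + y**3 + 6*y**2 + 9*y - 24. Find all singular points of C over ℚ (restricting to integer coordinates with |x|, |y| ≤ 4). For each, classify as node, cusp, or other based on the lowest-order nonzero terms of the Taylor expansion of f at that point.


Singular points: {(-2, -3)}; classification: cusp.

Compute partial derivatives:
  f_x = -9*x**2 - 36*x - 2*y**2 - 12*y - 54.
  f_y = -4*x*y - 12*x + 3*y**2 + 12*y + 9.
Scan x_0 ∈ {−4, ..., 4}. For each x_0, f_y(x_0, y) is a polynomial in y; find its integer roots y ∈ {−4, ..., 4}, then test f_x and f at those candidates.
  x = -4: f_y(-4, y) = 3*y**2 + 28*y + 57; vanishes at y ∈ {-3}. (-4, -3): f_x = -36 ≠ 0.
  x = -3: f_y(-3, y) = 3*y**2 + 24*y + 45; vanishes at y ∈ {-3}. (-3, -3): f_x = -9 ≠ 0.
  x = -2: f_y(-2, y) = 3*y**2 + 20*y + 33; vanishes at y ∈ {-3}. (-2, -3): f_x = 0, f = 0 — SINGULAR.
  x = -1: f_y(-1, y) = 3*y**2 + 16*y + 21; vanishes at y ∈ {-3}. (-1, -3): f_x = -9 ≠ 0.
  x = 0: f_y(0, y) = 3*y**2 + 12*y + 9; vanishes at y ∈ {-3, -1}. (0, -3): f_x = -36 ≠ 0; (0, -1): f_x = -44 ≠ 0.
  x = 1: f_y(1, y) = 3*y**2 + 8*y - 3; vanishes at y ∈ {-3}. (1, -3): f_x = -81 ≠ 0.
  x = 2: f_y(2, y) = 3*y**2 + 4*y - 15; vanishes at y ∈ {-3}. (2, -3): f_x = -144 ≠ 0.
  x = 3: f_y(3, y) = 3*y**2 - 27; vanishes at y ∈ {-3, 3}. (3, -3): f_x = -225 ≠ 0; (3, 3): f_x = -297 ≠ 0.
  x = 4: f_y(4, y) = 3*y**2 - 4*y - 39; vanishes at y ∈ {-3}. (4, -3): f_x = -324 ≠ 0.
Only singular point on the grid: (-2, -3).
Classify: substitute x = -2 + u, y = -3 + v and expand: f = -3*u**3 - 2*u*v**2 + v**3 + v**2.
No constant or linear terms (consistent with a singular point). Quadratic part: v**2. Cubic part: -3*u**3 - 2*u*v**2 + v**3.
The quadratic part v**2 is a perfect square, so there is a single (double) tangent line v = 0, i.e. y = -3. Restricting the cubic part to that line (v = 0) leaves -3*u**3 ≠ 0, so f is not divisible by v and the branch is v² ≈ 3*u**3 to lowest order — this is a cusp.
Classification: cusp.


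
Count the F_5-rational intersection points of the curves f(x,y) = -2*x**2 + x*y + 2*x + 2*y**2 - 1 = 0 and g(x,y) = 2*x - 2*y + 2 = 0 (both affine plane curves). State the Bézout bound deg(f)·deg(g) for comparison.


Common zeros: {(4, 0)}; count = 1; Bézout bound = 2.

deg(f) = 2, deg(g) = 1, so Bézout bound = 2.
Scan x ∈ F_5. For each x, list the y ∈ F_5 with f(x, y) ≡ 0 and those with g(x, y) ≡ 0 (mod 5); the common zeros in that column are the intersection.
  x = 0: f ≡ 0 at y ∈ ∅; g ≡ 0 at y ∈ {1}; common: ∅.
  x = 1: f ≡ 0 at y ∈ {3, 4}; g ≡ 0 at y ∈ {2}; common: ∅.
  x = 2: f ≡ 0 at y ∈ {0, 4}; g ≡ 0 at y ∈ {3}; common: ∅.
  x = 3: f ≡ 0 at y ∈ ∅; g ≡ 0 at y ∈ {4}; common: ∅.
  x = 4: f ≡ 0 at y ∈ {0, 3}; g ≡ 0 at y ∈ {0}; common: {0}.
Collecting: common zeros = {(4, 0)}, so the count is 1.
Comparison with the Bézout bound: 1 ≤ 2 = deg(f)·deg(g), as expected for curves with no common component (the affine F_5-count falls short of the bound because intersections may lie at infinity, over extension fields, or carry multiplicity).


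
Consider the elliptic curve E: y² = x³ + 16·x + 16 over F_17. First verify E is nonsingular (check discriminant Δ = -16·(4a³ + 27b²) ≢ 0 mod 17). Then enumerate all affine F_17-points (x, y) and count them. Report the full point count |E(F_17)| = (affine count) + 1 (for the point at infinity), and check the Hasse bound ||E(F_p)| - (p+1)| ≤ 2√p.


Affine points = {(0, 4), (0, 13), (1, 4), (1, 13), (4, 5), (4, 12), (5, 0), (12, 7), (12, 10), (14, 3), (14, 14), (16, 4), (16, 13)}; affine count = 13; |E(F_17)| = 14.

Discriminant check: Δ ∝ 4a³ + 27b² = 4·16³ + 27·16² = 4·4096 + 27·256 ≡ 6 (mod 17). Nonzero ⇒ E is nonsingular.
For each x ∈ F_17, compute rhs = x³ + 16·x + 16 mod 17, then count y ∈ F_17 with y² ≡ rhs.
  x = 0: rhs = 16, matching y values: 4, 13 (2 points).
  x = 1: rhs = 16, matching y values: 4, 13 (2 points).
  x = 2: rhs = 5, matching y values: none (0 points).
  x = 3: rhs = 6, matching y values: none (0 points).
  x = 4: rhs = 8, matching y values: 5, 12 (2 points).
  x = 5: rhs = 0, matching y values: 0 (1 points).
  x = 6: rhs = 5, matching y values: none (0 points).
  x = 7: rhs = 12, matching y values: none (0 points).
  x = 8: rhs = 10, matching y values: none (0 points).
  x = 9: rhs = 5, matching y values: none (0 points).
  x = 10: rhs = 3, matching y values: none (0 points).
  x = 11: rhs = 10, matching y values: none (0 points).
  x = 12: rhs = 15, matching y values: 7, 10 (2 points).
  x = 13: rhs = 7, matching y values: none (0 points).
  x = 14: rhs = 9, matching y values: 3, 14 (2 points).
  x = 15: rhs = 10, matching y values: none (0 points).
  x = 16: rhs = 16, matching y values: 4, 13 (2 points).
Total affine count: 13.
Full point count |E(F_17)| = 13 + 1 = 14.
Hasse bound: |14 − (17+1)| = |-4| = 4 ≤ 2√17 ≈ 8.2462 ✓.


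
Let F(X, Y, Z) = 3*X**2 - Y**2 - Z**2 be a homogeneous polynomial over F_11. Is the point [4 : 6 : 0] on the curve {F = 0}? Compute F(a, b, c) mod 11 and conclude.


F(4,6,0) ≡ 1 (mod 11); P is NOT on the curve.

Evaluate F(4, 6, 0) term-by-term (mod 11).
  3*X**2 ↦ 3·16·1·1 = 48
  -Y**2 ↦ -1·1·36·1 = -36
  -Z**2 ↦ -1·1·1·0 = 0
Sum: F(4, 6, 0) = (48) + (-36) + (0) = 12.
Reducing mod 11: 12 ≡ 1 (mod 11).
Since F(a, b, c) ≡ 1 ≠ 0 (mod 11), P does NOT lie on the curve.


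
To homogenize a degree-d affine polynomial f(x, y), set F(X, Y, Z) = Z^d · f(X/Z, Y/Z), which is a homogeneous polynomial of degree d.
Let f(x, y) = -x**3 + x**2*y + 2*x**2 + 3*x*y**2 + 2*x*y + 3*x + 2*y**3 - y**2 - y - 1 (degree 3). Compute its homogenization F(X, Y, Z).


F(X, Y, Z) = -X**3 + X**2*Y + 2*X**2*Z + 3*X*Y**2 + 2*X*Y*Z + 3*X*Z**2 + 2*Y**3 - Y**2*Z - Y*Z**2 - Z**3

deg(f) = 3.
Substitute x = X/Z, y = Y/Z into f, then multiply by Z^3.
  monomial -1·x^3·y^0 ↦ -1·X^3·Y^0·Z^0.
  monomial 1·x^2·y^1 ↦ 1·X^2·Y^1·Z^0.
  monomial 2·x^2·y^0 ↦ 2·X^2·Y^0·Z^1.
  monomial 3·x^1·y^2 ↦ 3·X^1·Y^2·Z^0.
  monomial 2·x^1·y^1 ↦ 2·X^1·Y^1·Z^1.
  monomial 3·x^1·y^0 ↦ 3·X^1·Y^0·Z^2.
  monomial 2·x^0·y^3 ↦ 2·X^0·Y^3·Z^0.
  monomial -1·x^0·y^2 ↦ -1·X^0·Y^2·Z^1.
  monomial -1·x^0·y^1 ↦ -1·X^0·Y^1·Z^2.
  monomial -1·x^0·y^0 ↦ -1·X^0·Y^0·Z^3.
Collecting: F(X, Y, Z) = -X**3 + X**2*Y + 2*X**2*Z + 3*X*Y**2 + 2*X*Y*Z + 3*X*Z**2 + 2*Y**3 - Y**2*Z - Y*Z**2 - Z**3.


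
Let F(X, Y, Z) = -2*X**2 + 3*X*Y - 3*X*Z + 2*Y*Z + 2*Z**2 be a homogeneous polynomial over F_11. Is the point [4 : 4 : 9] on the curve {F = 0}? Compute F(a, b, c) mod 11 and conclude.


F(4,4,9) ≡ 10 (mod 11); P is NOT on the curve.

Evaluate F(4, 4, 9) term-by-term (mod 11).
  -2*X**2 ↦ -2·16·1·1 = -32
  3*X*Y ↦ 3·4·4·1 = 48
  -3*X*Z ↦ -3·4·1·9 = -108
  2*Y*Z ↦ 2·1·4·9 = 72
  2*Z**2 ↦ 2·1·1·81 = 162
Sum: F(4, 4, 9) = (-32) + (48) + (-108) + (72) + (162) = 142.
Reducing mod 11: 142 ≡ 10 (mod 11).
Since F(a, b, c) ≡ 10 ≠ 0 (mod 11), P does NOT lie on the curve.


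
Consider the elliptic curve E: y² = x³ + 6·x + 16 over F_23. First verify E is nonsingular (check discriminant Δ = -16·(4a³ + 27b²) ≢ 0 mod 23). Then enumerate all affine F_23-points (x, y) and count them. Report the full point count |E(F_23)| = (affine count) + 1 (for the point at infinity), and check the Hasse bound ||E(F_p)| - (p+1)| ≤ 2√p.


Affine points = {(0, 4), (0, 19), (1, 0), (2, 6), (2, 17), (4, 9), (4, 14), (8, 1), (8, 22), (10, 8), (10, 15), (15, 10), (15, 13), (22, 3), (22, 20)}; affine count = 15; |E(F_23)| = 16.

Discriminant check: Δ ∝ 4a³ + 27b² = 4·6³ + 27·16² = 4·216 + 27·256 ≡ 2 (mod 23). Nonzero ⇒ E is nonsingular.
For each x ∈ F_23, compute rhs = x³ + 6·x + 16 mod 23, then count y ∈ F_23 with y² ≡ rhs.
  x = 0: rhs = 16, matching y values: 4, 19 (2 points).
  x = 1: rhs = 0, matching y values: 0 (1 points).
  x = 2: rhs = 13, matching y values: 6, 17 (2 points).
  x = 3: rhs = 15, matching y values: none (0 points).
  x = 4: rhs = 12, matching y values: 9, 14 (2 points).
  x = 5: rhs = 10, matching y values: none (0 points).
  x = 6: rhs = 15, matching y values: none (0 points).
  x = 7: rhs = 10, matching y values: none (0 points).
  x = 8: rhs = 1, matching y values: 1, 22 (2 points).
  x = 9: rhs = 17, matching y values: none (0 points).
  x = 10: rhs = 18, matching y values: 8, 15 (2 points).
  x = 11: rhs = 10, matching y values: none (0 points).
  x = 12: rhs = 22, matching y values: none (0 points).
  x = 13: rhs = 14, matching y values: none (0 points).
  x = 14: rhs = 15, matching y values: none (0 points).
  x = 15: rhs = 8, matching y values: 10, 13 (2 points).
  x = 16: rhs = 22, matching y values: none (0 points).
  x = 17: rhs = 17, matching y values: none (0 points).
  x = 18: rhs = 22, matching y values: none (0 points).
  x = 19: rhs = 20, matching y values: none (0 points).
  x = 20: rhs = 17, matching y values: none (0 points).
  x = 21: rhs = 19, matching y values: none (0 points).
  x = 22: rhs = 9, matching y values: 3, 20 (2 points).
Total affine count: 15.
Full point count |E(F_23)| = 15 + 1 = 16.
Hasse bound: |16 − (23+1)| = |-8| = 8 ≤ 2√23 ≈ 9.5917 ✓.


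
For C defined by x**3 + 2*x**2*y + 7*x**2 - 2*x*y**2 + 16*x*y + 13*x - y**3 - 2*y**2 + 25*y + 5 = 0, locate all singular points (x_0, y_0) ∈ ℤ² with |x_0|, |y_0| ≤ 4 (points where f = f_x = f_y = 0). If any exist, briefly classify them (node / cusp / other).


Singular points: {(-3, 1)}; classification: cusp.

Compute partial derivatives:
  f_x = 3*x**2 + 4*x*y + 14*x - 2*y**2 + 16*y + 13.
  f_y = 2*x**2 - 4*x*y + 16*x - 3*y**2 - 4*y + 25.
Scan x_0 ∈ {−4, ..., 4}. For each x_0, f_y(x_0, y) is a polynomial in y; find its integer roots y ∈ {−4, ..., 4}, then test f_x and f at those candidates.
  x = -4: f_y(-4, y) = -3*y**2 + 12*y - 7; no integer root y with |y| ≤ 4.
  x = -3: f_y(-3, y) = -3*y**2 + 8*y - 5; vanishes at y ∈ {1}. (-3, 1): f_x = 0, f = 0 — SINGULAR.
  x = -2: f_y(-2, y) = -3*y**2 + 4*y + 1; no integer root y with |y| ≤ 4.
  x = -1: f_y(-1, y) = 11 - 3*y**2; no integer root y with |y| ≤ 4.
  x = 0: f_y(0, y) = -3*y**2 - 4*y + 25; no integer root y with |y| ≤ 4.
  x = 1: f_y(1, y) = -3*y**2 - 8*y + 43; no integer root y with |y| ≤ 4.
  x = 2: f_y(2, y) = -3*y**2 - 12*y + 65; no integer root y with |y| ≤ 4.
  x = 3: f_y(3, y) = -3*y**2 - 16*y + 91; no integer root y with |y| ≤ 4.
  x = 4: f_y(4, y) = -3*y**2 - 20*y + 121; no integer root y with |y| ≤ 4.
Only singular point on the grid: (-3, 1).
Classify: substitute x = -3 + u, y = 1 + v and expand: f = u**3 + 2*u**2*v - 2*u*v**2 - v**3 + v**2.
No constant or linear terms (consistent with a singular point). Quadratic part: v**2. Cubic part: u**3 + 2*u**2*v - 2*u*v**2 - v**3.
The quadratic part v**2 is a perfect square, so there is a single (double) tangent line v = 0, i.e. y = 1. Restricting the cubic part to that line (v = 0) leaves u**3 ≠ 0, so f is not divisible by v and the branch is v² ≈ -u**3 to lowest order — this is a cusp.
Classification: cusp.


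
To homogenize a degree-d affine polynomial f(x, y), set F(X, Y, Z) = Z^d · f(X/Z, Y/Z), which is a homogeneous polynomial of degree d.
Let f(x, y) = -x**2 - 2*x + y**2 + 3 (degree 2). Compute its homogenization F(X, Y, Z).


F(X, Y, Z) = -X**2 - 2*X*Z + Y**2 + 3*Z**2

deg(f) = 2.
Substitute x = X/Z, y = Y/Z into f, then multiply by Z^2.
  monomial -1·x^2·y^0 ↦ -1·X^2·Y^0·Z^0.
  monomial -2·x^1·y^0 ↦ -2·X^1·Y^0·Z^1.
  monomial 1·x^0·y^2 ↦ 1·X^0·Y^2·Z^0.
  monomial 3·x^0·y^0 ↦ 3·X^0·Y^0·Z^2.
Collecting: F(X, Y, Z) = -X**2 - 2*X*Z + Y**2 + 3*Z**2.


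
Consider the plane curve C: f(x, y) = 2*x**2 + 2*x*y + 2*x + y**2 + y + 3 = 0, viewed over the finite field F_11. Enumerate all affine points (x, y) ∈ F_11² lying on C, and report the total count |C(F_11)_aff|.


Affine F_11-points: {(0, 5), (1, 1), (1, 7), (2, 7), (2, 10), (5, 5), (5, 6), (8, 1), (8, 4), (9, 4), (9, 10), (10, 6)}; count = 12.

For each of the 121 pairs (x, y) ∈ F_11², evaluate f(x, y) mod 11. Record the zeros.
  x = 0: [0↦3, 1↦5, 2↦9, 3↦4, 4↦1, 5↦0, 6↦1, 7↦4, 8↦9, 9↦5, 10↦3]  zeros at y ∈ {5}
  x = 1: [0↦7, 1↦0, 2↦6, 3↦3, 4↦2, 5↦3, 6↦6, 7↦0, 8↦7, 9↦5, 10↦5]  zeros at y ∈ {1, 7}
  x = 2: [0↦4, 1↦10, 2↦7, 3↦6, 4↦7, 5↦10, 6↦4, 7↦0, 8↦9, 9↦9, 10↦0]  zeros at y ∈ {7, 10}
  x = 3: [0↦5, 1↦2, 2↦1, 3↦2, 4↦5, 5↦10, 6↦6, 7↦4, 8↦4, 9↦6, 10↦10]  zeros at y ∈ ∅
  x = 4: [0↦10, 1↦9, 2↦10, 3↦2, 4↦7, 5↦3, 6↦1, 7↦1, 8↦3, 9↦7, 10↦2]  zeros at y ∈ ∅
  x = 5: [0↦8, 1↦9, 2↦1, 3↦6, 4↦2, 5↦0, 6↦0, 7↦2, 8↦6, 9↦1, 10↦9]  zeros at y ∈ {5, 6}
  x = 6: [0↦10, 1↦2, 2↦7, 3↦3, 4↦1, 5↦1, 6↦3, 7↦7, 8↦2, 9↦10, 10↦9]  zeros at y ∈ ∅
  x = 7: [0↦5, 1↦10, 2↦6, 3↦4, 4↦4, 5↦6, 6↦10, 7↦5, 8↦2, 9↦1, 10↦2]  zeros at y ∈ ∅
  x = 8: [0↦4, 1↦0, 2↦9, 3↦9, 4↦0, 5↦4, 6↦10, 7↦7, 8↦6, 9↦7, 10↦10]  zeros at y ∈ {1, 4}
  x = 9: [0↦7, 1↦5, 2↦5, 3↦7, 4↦0, 5↦6, 6↦3, 7↦2, 8↦3, 9↦6, 10↦0]  zeros at y ∈ {4, 10}
  x = 10: [0↦3, 1↦3, 2↦5, 3↦9, 4↦4, 5↦1, 6↦0, 7↦1, 8↦4, 9↦9, 10↦5]  zeros at y ∈ {6}
Collecting zeros: affine points = {(0, 5), (1, 1), (1, 7), (2, 7), (2, 10), (5, 5), (5, 6), (8, 1), (8, 4), (9, 4), (9, 10), (10, 6)}.
Total count |C(F_11)_aff| = 12.


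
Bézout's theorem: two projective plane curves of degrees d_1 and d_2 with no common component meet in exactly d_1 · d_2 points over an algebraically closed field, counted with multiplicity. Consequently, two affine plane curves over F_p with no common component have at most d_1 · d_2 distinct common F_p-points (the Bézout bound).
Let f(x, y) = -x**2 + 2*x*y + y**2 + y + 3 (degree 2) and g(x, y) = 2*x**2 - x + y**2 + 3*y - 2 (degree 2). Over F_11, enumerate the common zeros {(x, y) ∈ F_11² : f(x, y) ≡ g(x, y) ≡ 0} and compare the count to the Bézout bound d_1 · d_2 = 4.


Common zeros: ∅; count = 0; Bézout bound = 4.

deg(f) = 2, deg(g) = 2, so Bézout bound = 4.
Scan x ∈ F_11. For each x, list the y ∈ F_11 with f(x, y) ≡ 0 and those with g(x, y) ≡ 0 (mod 11); the common zeros in that column are the intersection.
  x = 0: f ≡ 0 at y ∈ {5}; g ≡ 0 at y ∈ ∅; common: ∅.
  x = 1: f ≡ 0 at y ∈ {9, 10}; g ≡ 0 at y ∈ ∅; common: ∅.
  x = 2: f ≡ 0 at y ∈ ∅; g ≡ 0 at y ∈ {3, 5}; common: ∅.
  x = 3: f ≡ 0 at y ∈ ∅; g ≡ 0 at y ∈ {9, 10}; common: ∅.
  x = 4: f ≡ 0 at y ∈ {6, 7}; g ≡ 0 at y ∈ {3, 5}; common: ∅.
  x = 5: f ≡ 0 at y ∈ {0}; g ≡ 0 at y ∈ ∅; common: ∅.
  x = 6: f ≡ 0 at y ∈ {0, 9}; g ≡ 0 at y ∈ ∅; common: ∅.
  x = 7: f ≡ 0 at y ∈ ∅; g ≡ 0 at y ∈ {2, 6}; common: ∅.
  x = 8: f ≡ 0 at y ∈ {6, 10}; g ≡ 0 at y ∈ ∅; common: ∅.
  x = 9: f ≡ 0 at y ∈ ∅; g ≡ 0 at y ∈ ∅; common: ∅.
  x = 10: f ≡ 0 at y ∈ {5, 7}; g ≡ 0 at y ∈ {2, 6}; common: ∅.
Collecting: common zeros = ∅, so the count is 0.
Comparison with the Bézout bound: 0 ≤ 4 = deg(f)·deg(g), as expected for curves with no common component (the affine F_11-count falls short of the bound because intersections may lie at infinity, over extension fields, or carry multiplicity).


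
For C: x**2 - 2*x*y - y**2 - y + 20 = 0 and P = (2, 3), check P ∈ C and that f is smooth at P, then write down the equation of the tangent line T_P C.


Tangent line at P: -2*x - 11*y + 37 = 0.

Step 1: f(2, 3) = 0, so P lies on C.
Step 2: partial derivatives
  f_x(x, y) = 2*x - 2*y, f_y(x, y) = -2*x - 2*y - 1.
  f_x(P) = -2, f_y(P) = -11 (gradient nonzero, so P is smooth).
Step 3: tangent line at P: -2·(x − 2) + -11·(y − 3) = 0.
Expanding: -2*x - 11*y + 37 = 0.


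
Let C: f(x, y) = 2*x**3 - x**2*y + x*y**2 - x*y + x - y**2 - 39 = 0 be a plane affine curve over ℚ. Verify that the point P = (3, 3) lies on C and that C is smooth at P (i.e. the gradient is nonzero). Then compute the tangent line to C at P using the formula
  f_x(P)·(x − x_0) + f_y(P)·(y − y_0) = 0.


Tangent line at P: 43*x - 129 = 0.

Step 1: f(3, 3) = 0, so P lies on C.
Step 2: partial derivatives
  f_x(x, y) = 6*x**2 - 2*x*y + y**2 - y + 1, f_y(x, y) = -x**2 + 2*x*y - x - 2*y.
  f_x(P) = 43, f_y(P) = 0 (gradient nonzero, so P is smooth).
Step 3: tangent line at P: 43·(x − 3) + 0·(y − 3) = 0.
Expanding: 43*x - 129 = 0.


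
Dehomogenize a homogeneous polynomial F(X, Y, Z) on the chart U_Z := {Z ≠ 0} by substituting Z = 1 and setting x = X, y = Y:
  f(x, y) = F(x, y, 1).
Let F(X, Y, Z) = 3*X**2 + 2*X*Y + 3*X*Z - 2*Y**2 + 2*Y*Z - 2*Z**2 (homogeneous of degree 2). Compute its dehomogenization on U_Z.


f(x, y) = 3*x**2 + 2*x*y + 3*x - 2*y**2 + 2*y - 2

On U_Z we set Z = 1. Each monomial c·X^i·Y^j·Z^k in F becomes c·x^i·y^j·1^k = c·x^i·y^j.
Substituting Z = 1: F(X, Y, 1) = 3*x**2 + 2*x*y + 3*x - 2*y**2 + 2*y - 2.
Note: deg(f) ≤ deg(F) = 2; strict inequality happens when F is divisible by Z (lost terms).


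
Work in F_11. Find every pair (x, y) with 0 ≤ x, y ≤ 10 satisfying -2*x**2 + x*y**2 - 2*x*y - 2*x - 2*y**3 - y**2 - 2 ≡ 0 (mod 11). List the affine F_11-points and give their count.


Affine F_11-points: {(0, 2), (0, 7), (1, 3), (4, 4), (5, 3), (8, 10), (9, 10), (10, 2), (10, 4)}; count = 9.

For each of the 121 pairs (x, y) ∈ F_11², evaluate f(x, y) mod 11. Record the zeros.
  x = 0: [0↦9, 1↦6, 2↦0, 3↦1, 4↦8, 5↦9, 6↦3, 7↦0, 8↦10, 9↦10, 10↦10]  zeros at y ∈ {2, 7}
  x = 1: [0↦5, 1↦1, 2↦7, 3↦0, 4↦1, 5↦9, 6↦1, 7↦9, 8↦10, 9↦3, 10↦9]  zeros at y ∈ {3}
  x = 2: [0↦8, 1↦3, 2↦10, 3↦6, 4↦1, 5↦5, 6↦6, 7↦3, 8↦6, 9↦3, 10↦4]  zeros at y ∈ ∅
  x = 3: [0↦7, 1↦1, 2↦9, 3↦8, 4↦8, 5↦8, 6↦7, 7↦4, 8↦9, 9↦10, 10↦6]  zeros at y ∈ ∅
  x = 4: [0↦2, 1↦6, 2↦4, 3↦6, 4↦0, 5↦7, 6↦4, 7↦1, 8↦8, 9↦2, 10↦4]  zeros at y ∈ {4}
  x = 5: [0↦4, 1↦7, 2↦6, 3↦0, 4↦10, 5↦2, 6↦8, 7↦5, 8↦3, 9↦1, 10↦9]  zeros at y ∈ {3}
  x = 6: [0↦2, 1↦4, 2↦4, 3↦1, 4↦5, 5↦4, 6↦8, 7↦5, 8↦5, 9↦7, 10↦10]  zeros at y ∈ ∅
  x = 7: [0↦7, 1↦8, 2↦9, 3↦9, 4↦7, 5↦2, 6↦4, 7↦1, 8↦3, 9↦9, 10↦7]  zeros at y ∈ ∅
  x = 8: [0↦8, 1↦8, 2↦10, 3↦2, 4↦5, 5↦7, 6↦7, 7↦4, 8↦8, 9↦7, 10↦0]  zeros at y ∈ {10}
  x = 9: [0↦5, 1↦4, 2↦7, 3↦2, 4↦10, 5↦8, 6↦6, 7↦3, 8↦9, 9↦1, 10↦0]  zeros at y ∈ {10}
  x = 10: [0↦9, 1↦7, 2↦0, 3↦9, 4↦0, 5↦5, 6↦1, 7↦9, 8↦6, 9↦2, 10↦7]  zeros at y ∈ {2, 4}
Collecting zeros: affine points = {(0, 2), (0, 7), (1, 3), (4, 4), (5, 3), (8, 10), (9, 10), (10, 2), (10, 4)}.
Total count |C(F_11)_aff| = 9.


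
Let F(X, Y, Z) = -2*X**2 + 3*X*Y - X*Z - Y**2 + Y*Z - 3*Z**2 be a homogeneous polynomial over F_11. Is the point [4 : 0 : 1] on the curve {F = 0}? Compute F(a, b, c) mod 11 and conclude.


F(4,0,1) ≡ 5 (mod 11); P is NOT on the curve.

Evaluate F(4, 0, 1) term-by-term (mod 11).
  -2*X**2 ↦ -2·16·1·1 = -32
  3*X*Y ↦ 3·4·0·1 = 0
  -X*Z ↦ -1·4·1·1 = -4
  -Y**2 ↦ -1·1·0·1 = 0
  Y*Z ↦ 1·1·0·1 = 0
  -3*Z**2 ↦ -3·1·1·1 = -3
Sum: F(4, 0, 1) = (-32) + (0) + (-4) + (0) + (0) + (-3) = -39.
Reducing mod 11: -39 ≡ 5 (mod 11).
Since F(a, b, c) ≡ 5 ≠ 0 (mod 11), P does NOT lie on the curve.


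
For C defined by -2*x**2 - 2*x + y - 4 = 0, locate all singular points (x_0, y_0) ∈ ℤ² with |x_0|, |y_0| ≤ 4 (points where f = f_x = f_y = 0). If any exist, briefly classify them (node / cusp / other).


No singular points in the scanned grid; C is smooth there.

Compute partial derivatives:
  f_x = -4*x - 2.
  f_y = 1.
f_y = 1 is a nonzero constant, so f_y never vanishes: no point (x, y) can satisfy f = f_x = f_y = 0. In particular no (x, y) ∈ {−4, ..., 4}² is singular; the curve is smooth.


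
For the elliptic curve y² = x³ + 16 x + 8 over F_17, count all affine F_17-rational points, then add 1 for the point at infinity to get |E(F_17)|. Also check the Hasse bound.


Affine points = {(0, 5), (0, 12), (1, 5), (1, 12), (3, 7), (3, 10), (4, 0), (5, 3), (5, 14), (7, 2), (7, 15), (8, 6), (8, 11), (11, 6), (11, 11), (13, 4), (13, 13), (14, 1), (14, 16), (15, 6), (15, 11), (16, 5), (16, 12)}; affine count = 23; |E(F_17)| = 24.

Discriminant check: Δ ∝ 4a³ + 27b² = 4·16³ + 27·8² = 4·4096 + 27·64 ≡ 7 (mod 17). Nonzero ⇒ E is nonsingular.
For each x ∈ F_17, compute rhs = x³ + 16·x + 8 mod 17, then count y ∈ F_17 with y² ≡ rhs.
  x = 0: rhs = 8, matching y values: 5, 12 (2 points).
  x = 1: rhs = 8, matching y values: 5, 12 (2 points).
  x = 2: rhs = 14, matching y values: none (0 points).
  x = 3: rhs = 15, matching y values: 7, 10 (2 points).
  x = 4: rhs = 0, matching y values: 0 (1 points).
  x = 5: rhs = 9, matching y values: 3, 14 (2 points).
  x = 6: rhs = 14, matching y values: none (0 points).
  x = 7: rhs = 4, matching y values: 2, 15 (2 points).
  x = 8: rhs = 2, matching y values: 6, 11 (2 points).
  x = 9: rhs = 14, matching y values: none (0 points).
  x = 10: rhs = 12, matching y values: none (0 points).
  x = 11: rhs = 2, matching y values: 6, 11 (2 points).
  x = 12: rhs = 7, matching y values: none (0 points).
  x = 13: rhs = 16, matching y values: 4, 13 (2 points).
  x = 14: rhs = 1, matching y values: 1, 16 (2 points).
  x = 15: rhs = 2, matching y values: 6, 11 (2 points).
  x = 16: rhs = 8, matching y values: 5, 12 (2 points).
Total affine count: 23.
Full point count |E(F_17)| = 23 + 1 = 24.
Hasse bound: |24 − (17+1)| = |6| = 6 ≤ 2√17 ≈ 8.2462 ✓.


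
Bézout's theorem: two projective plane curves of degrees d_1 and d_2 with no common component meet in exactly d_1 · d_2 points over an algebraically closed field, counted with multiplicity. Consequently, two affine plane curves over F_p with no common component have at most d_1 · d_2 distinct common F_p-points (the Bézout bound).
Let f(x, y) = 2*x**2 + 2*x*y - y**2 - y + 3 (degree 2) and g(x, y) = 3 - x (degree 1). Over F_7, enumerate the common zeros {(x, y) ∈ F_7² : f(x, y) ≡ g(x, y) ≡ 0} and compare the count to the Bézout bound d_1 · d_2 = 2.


Common zeros: {(3, 0), (3, 5)}; count = 2; Bézout bound = 2.

deg(f) = 2, deg(g) = 1, so Bézout bound = 2.
Scan x ∈ F_7. For each x, list the y ∈ F_7 with f(x, y) ≡ 0 and those with g(x, y) ≡ 0 (mod 7); the common zeros in that column are the intersection.
  x = 0: f ≡ 0 at y ∈ ∅; g ≡ 0 at y ∈ ∅; common: ∅.
  x = 1: f ≡ 0 at y ∈ {4}; g ≡ 0 at y ∈ ∅; common: ∅.
  x = 2: f ≡ 0 at y ∈ {4, 6}; g ≡ 0 at y ∈ ∅; common: ∅.
  x = 3: f ≡ 0 at y ∈ {0, 5}; g ≡ 0 at y ∈ {0, 1, 2, 3, 4, 5, 6}; common: {0, 5}.
  x = 4: f ≡ 0 at y ∈ {0}; g ≡ 0 at y ∈ ∅; common: ∅.
  x = 5: f ≡ 0 at y ∈ ∅; g ≡ 0 at y ∈ ∅; common: ∅.
  x = 6: f ≡ 0 at y ∈ {5, 6}; g ≡ 0 at y ∈ ∅; common: ∅.
Collecting: common zeros = {(3, 0), (3, 5)}, so the count is 2.
Comparison with the Bézout bound: 2 ≤ 2 = deg(f)·deg(g), as expected for curves with no common component (the bound is attained).


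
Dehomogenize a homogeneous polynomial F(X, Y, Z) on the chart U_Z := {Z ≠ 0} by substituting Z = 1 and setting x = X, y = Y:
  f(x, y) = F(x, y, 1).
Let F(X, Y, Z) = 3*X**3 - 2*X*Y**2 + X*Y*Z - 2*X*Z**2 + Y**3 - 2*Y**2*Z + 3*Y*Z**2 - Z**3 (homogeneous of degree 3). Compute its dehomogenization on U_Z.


f(x, y) = 3*x**3 - 2*x*y**2 + x*y - 2*x + y**3 - 2*y**2 + 3*y - 1

On U_Z we set Z = 1. Each monomial c·X^i·Y^j·Z^k in F becomes c·x^i·y^j·1^k = c·x^i·y^j.
Substituting Z = 1: F(X, Y, 1) = 3*x**3 - 2*x*y**2 + x*y - 2*x + y**3 - 2*y**2 + 3*y - 1.
Note: deg(f) ≤ deg(F) = 3; strict inequality happens when F is divisible by Z (lost terms).


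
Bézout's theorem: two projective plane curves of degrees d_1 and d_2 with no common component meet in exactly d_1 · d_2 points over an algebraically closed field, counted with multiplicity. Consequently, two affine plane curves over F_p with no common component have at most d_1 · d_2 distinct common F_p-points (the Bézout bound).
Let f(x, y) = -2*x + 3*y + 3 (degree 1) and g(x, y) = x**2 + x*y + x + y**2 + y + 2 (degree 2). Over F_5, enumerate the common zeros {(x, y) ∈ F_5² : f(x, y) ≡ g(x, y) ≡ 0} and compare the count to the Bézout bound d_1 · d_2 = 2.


Common zeros: ∅; count = 0; Bézout bound = 2.

deg(f) = 1, deg(g) = 2, so Bézout bound = 2.
Scan x ∈ F_5. For each x, list the y ∈ F_5 with f(x, y) ≡ 0 and those with g(x, y) ≡ 0 (mod 5); the common zeros in that column are the intersection.
  x = 0: f ≡ 0 at y ∈ {4}; g ≡ 0 at y ∈ ∅; common: ∅.
  x = 1: f ≡ 0 at y ∈ {3}; g ≡ 0 at y ∈ ∅; common: ∅.
  x = 2: f ≡ 0 at y ∈ {2}; g ≡ 0 at y ∈ ∅; common: ∅.
  x = 3: f ≡ 0 at y ∈ {1}; g ≡ 0 at y ∈ {3}; common: ∅.
  x = 4: f ≡ 0 at y ∈ {0}; g ≡ 0 at y ∈ ∅; common: ∅.
Collecting: common zeros = ∅, so the count is 0.
Comparison with the Bézout bound: 0 ≤ 2 = deg(f)·deg(g), as expected for curves with no common component (the affine F_5-count falls short of the bound because intersections may lie at infinity, over extension fields, or carry multiplicity).


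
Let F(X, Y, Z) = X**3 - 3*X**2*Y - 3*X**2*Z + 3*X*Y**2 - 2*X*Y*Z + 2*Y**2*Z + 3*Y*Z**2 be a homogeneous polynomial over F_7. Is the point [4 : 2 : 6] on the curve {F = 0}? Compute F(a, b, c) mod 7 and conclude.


F(4,2,6) ≡ 1 (mod 7); P is NOT on the curve.

Evaluate F(4, 2, 6) term-by-term (mod 7).
  X**3 ↦ 1·64·1·1 = 64
  -3*X**2*Y ↦ -3·16·2·1 = -96
  -3*X**2*Z ↦ -3·16·1·6 = -288
  3*X*Y**2 ↦ 3·4·4·1 = 48
  -2*X*Y*Z ↦ -2·4·2·6 = -96
  2*Y**2*Z ↦ 2·1·4·6 = 48
  3*Y*Z**2 ↦ 3·1·2·36 = 216
Sum: F(4, 2, 6) = (64) + (-96) + (-288) + (48) + (-96) + (48) + (216) = -104.
Reducing mod 7: -104 ≡ 1 (mod 7).
Since F(a, b, c) ≡ 1 ≠ 0 (mod 7), P does NOT lie on the curve.


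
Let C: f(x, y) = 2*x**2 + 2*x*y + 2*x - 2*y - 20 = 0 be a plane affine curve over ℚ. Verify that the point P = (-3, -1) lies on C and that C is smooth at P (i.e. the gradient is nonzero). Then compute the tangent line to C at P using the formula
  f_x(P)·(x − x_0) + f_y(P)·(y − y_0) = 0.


Tangent line at P: -12*x - 8*y - 44 = 0.

Step 1: f(-3, -1) = 0, so P lies on C.
Step 2: partial derivatives
  f_x(x, y) = 4*x + 2*y + 2, f_y(x, y) = 2*x - 2.
  f_x(P) = -12, f_y(P) = -8 (gradient nonzero, so P is smooth).
Step 3: tangent line at P: -12·(x − -3) + -8·(y − -1) = 0.
Expanding: -12*x - 8*y - 44 = 0.
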